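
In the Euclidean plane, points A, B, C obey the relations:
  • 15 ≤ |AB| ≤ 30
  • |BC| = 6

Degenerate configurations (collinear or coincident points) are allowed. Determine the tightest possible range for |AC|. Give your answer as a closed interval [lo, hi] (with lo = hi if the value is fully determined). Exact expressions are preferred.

|AB| ∈ [15, 30]
|BC| ∈ {6}
|AC| ∈ [9, 36]

|AC| ∈ [9, 36]  (≈ [9.0000, 36.0000])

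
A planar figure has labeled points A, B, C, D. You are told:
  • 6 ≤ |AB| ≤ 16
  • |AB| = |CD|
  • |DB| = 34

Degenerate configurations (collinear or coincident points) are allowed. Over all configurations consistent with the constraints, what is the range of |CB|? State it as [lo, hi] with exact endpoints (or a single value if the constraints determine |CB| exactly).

|CB| ∈ [18, 50]  (≈ [18.0000, 50.0000])

|AB| ∈ [6, 16]
|BD| ∈ {34}
|CD| ∈ [6, 16]
|AD| ∈ [18, 50]
|BC| ∈ [18, 50]
|AC| ∈ [2, 66]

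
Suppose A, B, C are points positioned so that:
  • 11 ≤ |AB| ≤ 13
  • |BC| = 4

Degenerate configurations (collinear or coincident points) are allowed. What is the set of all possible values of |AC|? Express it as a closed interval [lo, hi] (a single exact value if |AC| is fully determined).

|AC| ∈ [7, 17]  (≈ [7.0000, 17.0000])

|AB| ∈ [11, 13]
|BC| ∈ {4}
|AC| ∈ [7, 17]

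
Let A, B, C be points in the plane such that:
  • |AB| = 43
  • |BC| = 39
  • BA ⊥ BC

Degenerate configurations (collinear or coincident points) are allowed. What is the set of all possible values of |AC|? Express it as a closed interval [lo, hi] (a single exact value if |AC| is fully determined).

|AB| ∈ {43}
|BC| ∈ {39}
|AC| ∈ {√(3370)}

|AC| = √(3370)  (≈ 58.0517)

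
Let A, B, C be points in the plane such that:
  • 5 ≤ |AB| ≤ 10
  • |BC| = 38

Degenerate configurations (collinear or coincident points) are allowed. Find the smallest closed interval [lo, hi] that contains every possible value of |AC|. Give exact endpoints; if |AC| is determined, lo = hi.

|AB| ∈ [5, 10]
|BC| ∈ {38}
|AC| ∈ [28, 48]

|AC| ∈ [28, 48]  (≈ [28.0000, 48.0000])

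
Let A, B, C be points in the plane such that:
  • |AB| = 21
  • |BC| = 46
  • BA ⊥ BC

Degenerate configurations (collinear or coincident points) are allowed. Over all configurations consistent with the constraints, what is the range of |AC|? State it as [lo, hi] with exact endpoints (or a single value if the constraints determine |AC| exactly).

|AC| = √(2557)  (≈ 50.5668)

|AB| ∈ {21}
|BC| ∈ {46}
|AC| ∈ {√(2557)}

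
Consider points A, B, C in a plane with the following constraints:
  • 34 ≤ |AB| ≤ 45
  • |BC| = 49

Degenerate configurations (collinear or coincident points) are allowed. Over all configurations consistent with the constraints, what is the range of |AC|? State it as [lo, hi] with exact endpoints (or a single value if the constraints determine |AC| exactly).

|AB| ∈ [34, 45]
|BC| ∈ {49}
|AC| ∈ [4, 94]

|AC| ∈ [4, 94]  (≈ [4.0000, 94.0000])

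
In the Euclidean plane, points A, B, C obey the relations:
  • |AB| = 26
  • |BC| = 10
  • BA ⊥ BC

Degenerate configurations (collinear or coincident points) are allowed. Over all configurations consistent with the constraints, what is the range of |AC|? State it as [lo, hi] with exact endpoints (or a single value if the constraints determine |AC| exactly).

|AC| = 2·√(194)  (≈ 27.8568)

|AB| ∈ {26}
|BC| ∈ {10}
|AC| ∈ {2·√(194)}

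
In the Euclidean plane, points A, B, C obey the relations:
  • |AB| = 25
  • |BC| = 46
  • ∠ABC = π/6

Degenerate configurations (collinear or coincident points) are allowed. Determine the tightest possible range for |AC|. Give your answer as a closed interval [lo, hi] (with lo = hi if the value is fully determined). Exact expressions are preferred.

|AB| ∈ {25}
|BC| ∈ {46}
|AC| ∈ {√(2741 - 1150·√(3))}

|AC| = √(2741 - 1150·√(3))  (≈ 27.3705)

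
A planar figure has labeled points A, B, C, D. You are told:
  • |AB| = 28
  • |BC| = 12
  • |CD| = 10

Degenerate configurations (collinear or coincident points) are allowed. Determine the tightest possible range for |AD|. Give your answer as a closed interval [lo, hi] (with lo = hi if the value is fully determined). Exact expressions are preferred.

|AB| ∈ {28}
|BC| ∈ {12}
|CD| ∈ {10}
|AC| ∈ [16, 40]
|BD| ∈ [2, 22]
|AD| ∈ [6, 50]

|AD| ∈ [6, 50]  (≈ [6.0000, 50.0000])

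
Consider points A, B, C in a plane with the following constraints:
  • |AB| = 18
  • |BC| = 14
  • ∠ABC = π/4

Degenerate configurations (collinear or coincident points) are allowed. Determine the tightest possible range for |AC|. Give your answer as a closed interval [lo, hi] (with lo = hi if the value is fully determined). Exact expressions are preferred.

|AC| = 2·√(130 - 63·√(2))  (≈ 12.7913)

|AB| ∈ {18}
|BC| ∈ {14}
|AC| ∈ {2·√(130 - 63·√(2))}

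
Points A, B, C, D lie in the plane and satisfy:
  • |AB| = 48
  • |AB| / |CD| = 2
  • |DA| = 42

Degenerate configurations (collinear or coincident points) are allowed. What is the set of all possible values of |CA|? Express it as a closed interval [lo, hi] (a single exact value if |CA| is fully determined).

|CA| ∈ [18, 66]  (≈ [18.0000, 66.0000])

|AB| ∈ {48}
|AD| ∈ {42}
|CD| ∈ {24}
|BD| ∈ [6, 90]
|AC| ∈ [18, 66]
|BC| ∈ [0, 114]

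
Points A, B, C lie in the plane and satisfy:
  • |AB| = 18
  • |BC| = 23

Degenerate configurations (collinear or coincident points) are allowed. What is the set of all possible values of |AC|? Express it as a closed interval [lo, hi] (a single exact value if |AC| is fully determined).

|AB| ∈ {18}
|BC| ∈ {23}
|AC| ∈ [5, 41]

|AC| ∈ [5, 41]  (≈ [5.0000, 41.0000])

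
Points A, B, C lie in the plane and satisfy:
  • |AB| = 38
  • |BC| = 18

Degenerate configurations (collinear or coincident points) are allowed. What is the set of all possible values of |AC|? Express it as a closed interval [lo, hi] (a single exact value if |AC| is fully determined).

|AC| ∈ [20, 56]  (≈ [20.0000, 56.0000])

|AB| ∈ {38}
|BC| ∈ {18}
|AC| ∈ [20, 56]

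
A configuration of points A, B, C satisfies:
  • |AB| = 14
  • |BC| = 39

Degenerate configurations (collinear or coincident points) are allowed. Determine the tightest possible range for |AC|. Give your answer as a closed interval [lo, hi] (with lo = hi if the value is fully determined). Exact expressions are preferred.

|AB| ∈ {14}
|BC| ∈ {39}
|AC| ∈ [25, 53]

|AC| ∈ [25, 53]  (≈ [25.0000, 53.0000])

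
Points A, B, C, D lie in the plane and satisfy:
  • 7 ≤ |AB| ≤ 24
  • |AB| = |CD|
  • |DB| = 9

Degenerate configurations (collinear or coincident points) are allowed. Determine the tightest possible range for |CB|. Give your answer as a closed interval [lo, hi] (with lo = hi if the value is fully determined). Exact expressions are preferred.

|CB| ∈ [0, 33]  (≈ [0.0000, 33.0000])

|AB| ∈ [7, 24]
|BD| ∈ {9}
|CD| ∈ [7, 24]
|AD| ∈ [0, 33]
|BC| ∈ [0, 33]
|AC| ∈ [0, 57]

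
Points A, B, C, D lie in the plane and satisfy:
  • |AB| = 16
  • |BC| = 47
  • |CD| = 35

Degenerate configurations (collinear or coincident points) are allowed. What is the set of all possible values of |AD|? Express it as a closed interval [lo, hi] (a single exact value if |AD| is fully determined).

|AB| ∈ {16}
|BC| ∈ {47}
|CD| ∈ {35}
|AC| ∈ [31, 63]
|BD| ∈ [12, 82]
|AD| ∈ [0, 98]

|AD| ∈ [0, 98]  (≈ [0.0000, 98.0000])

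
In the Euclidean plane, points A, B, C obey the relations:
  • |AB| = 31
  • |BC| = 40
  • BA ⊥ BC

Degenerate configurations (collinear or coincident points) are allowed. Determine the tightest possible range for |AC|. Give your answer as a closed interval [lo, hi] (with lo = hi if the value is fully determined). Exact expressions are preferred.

|AC| = √(2561)  (≈ 50.6063)

|AB| ∈ {31}
|BC| ∈ {40}
|AC| ∈ {√(2561)}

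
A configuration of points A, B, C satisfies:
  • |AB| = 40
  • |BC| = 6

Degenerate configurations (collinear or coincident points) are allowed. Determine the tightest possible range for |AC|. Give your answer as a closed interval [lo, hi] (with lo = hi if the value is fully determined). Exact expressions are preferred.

|AC| ∈ [34, 46]  (≈ [34.0000, 46.0000])

|AB| ∈ {40}
|BC| ∈ {6}
|AC| ∈ [34, 46]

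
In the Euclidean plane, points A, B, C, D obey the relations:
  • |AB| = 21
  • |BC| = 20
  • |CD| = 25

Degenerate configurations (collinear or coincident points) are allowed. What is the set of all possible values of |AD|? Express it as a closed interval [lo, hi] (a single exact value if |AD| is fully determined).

|AD| ∈ [0, 66]  (≈ [0.0000, 66.0000])

|AB| ∈ {21}
|BC| ∈ {20}
|CD| ∈ {25}
|AC| ∈ [1, 41]
|BD| ∈ [5, 45]
|AD| ∈ [0, 66]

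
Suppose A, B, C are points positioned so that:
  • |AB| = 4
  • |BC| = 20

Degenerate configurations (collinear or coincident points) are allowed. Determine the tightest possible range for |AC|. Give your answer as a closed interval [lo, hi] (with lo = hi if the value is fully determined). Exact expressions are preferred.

|AB| ∈ {4}
|BC| ∈ {20}
|AC| ∈ [16, 24]

|AC| ∈ [16, 24]  (≈ [16.0000, 24.0000])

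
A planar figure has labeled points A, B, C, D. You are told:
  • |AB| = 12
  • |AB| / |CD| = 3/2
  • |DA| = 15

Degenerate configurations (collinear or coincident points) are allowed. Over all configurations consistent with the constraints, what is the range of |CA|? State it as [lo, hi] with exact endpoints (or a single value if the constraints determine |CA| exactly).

|CA| ∈ [7, 23]  (≈ [7.0000, 23.0000])

|AB| ∈ {12}
|AD| ∈ {15}
|CD| ∈ {8}
|BD| ∈ [3, 27]
|AC| ∈ [7, 23]
|BC| ∈ [0, 35]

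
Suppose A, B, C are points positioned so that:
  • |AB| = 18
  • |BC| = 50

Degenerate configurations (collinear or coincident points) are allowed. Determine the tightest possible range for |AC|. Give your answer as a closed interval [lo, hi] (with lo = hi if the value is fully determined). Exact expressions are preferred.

|AC| ∈ [32, 68]  (≈ [32.0000, 68.0000])

|AB| ∈ {18}
|BC| ∈ {50}
|AC| ∈ [32, 68]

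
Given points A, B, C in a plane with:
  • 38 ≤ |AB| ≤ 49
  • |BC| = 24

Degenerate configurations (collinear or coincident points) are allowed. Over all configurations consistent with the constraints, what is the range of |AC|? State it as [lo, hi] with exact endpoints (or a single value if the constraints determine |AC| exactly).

|AC| ∈ [14, 73]  (≈ [14.0000, 73.0000])

|AB| ∈ [38, 49]
|BC| ∈ {24}
|AC| ∈ [14, 73]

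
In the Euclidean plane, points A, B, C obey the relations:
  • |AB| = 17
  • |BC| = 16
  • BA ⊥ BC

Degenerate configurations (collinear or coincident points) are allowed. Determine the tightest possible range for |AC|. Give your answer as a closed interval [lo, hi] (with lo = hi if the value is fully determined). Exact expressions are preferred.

|AC| = √(545)  (≈ 23.3452)

|AB| ∈ {17}
|BC| ∈ {16}
|AC| ∈ {√(545)}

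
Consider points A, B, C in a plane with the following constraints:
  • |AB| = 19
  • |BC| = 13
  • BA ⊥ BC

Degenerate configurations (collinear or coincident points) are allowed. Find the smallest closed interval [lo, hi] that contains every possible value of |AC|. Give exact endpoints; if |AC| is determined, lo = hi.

|AB| ∈ {19}
|BC| ∈ {13}
|AC| ∈ {√(530)}

|AC| = √(530)  (≈ 23.0217)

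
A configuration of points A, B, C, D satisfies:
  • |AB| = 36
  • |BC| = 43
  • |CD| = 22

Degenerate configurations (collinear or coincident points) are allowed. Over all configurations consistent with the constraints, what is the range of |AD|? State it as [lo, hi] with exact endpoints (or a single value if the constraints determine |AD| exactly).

|AD| ∈ [0, 101]  (≈ [0.0000, 101.0000])

|AB| ∈ {36}
|BC| ∈ {43}
|CD| ∈ {22}
|AC| ∈ [7, 79]
|BD| ∈ [21, 65]
|AD| ∈ [0, 101]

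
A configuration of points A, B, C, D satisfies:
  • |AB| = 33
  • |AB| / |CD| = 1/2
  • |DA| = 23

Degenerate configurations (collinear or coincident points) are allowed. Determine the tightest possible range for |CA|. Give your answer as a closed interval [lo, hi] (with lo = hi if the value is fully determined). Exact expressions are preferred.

|CA| ∈ [43, 89]  (≈ [43.0000, 89.0000])

|AB| ∈ {33}
|AD| ∈ {23}
|CD| ∈ {66}
|BD| ∈ [10, 56]
|AC| ∈ [43, 89]
|BC| ∈ [10, 122]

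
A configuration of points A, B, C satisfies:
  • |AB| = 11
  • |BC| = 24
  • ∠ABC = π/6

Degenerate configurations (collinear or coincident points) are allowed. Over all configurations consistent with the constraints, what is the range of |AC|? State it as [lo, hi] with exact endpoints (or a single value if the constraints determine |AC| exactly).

|AC| = √(697 - 264·√(3))  (≈ 15.4835)

|AB| ∈ {11}
|BC| ∈ {24}
|AC| ∈ {√(697 - 264·√(3))}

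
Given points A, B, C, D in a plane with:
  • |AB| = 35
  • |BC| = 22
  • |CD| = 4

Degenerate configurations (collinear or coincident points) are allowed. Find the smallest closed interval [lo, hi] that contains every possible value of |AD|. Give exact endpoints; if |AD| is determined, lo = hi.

|AD| ∈ [9, 61]  (≈ [9.0000, 61.0000])

|AB| ∈ {35}
|BC| ∈ {22}
|CD| ∈ {4}
|AC| ∈ [13, 57]
|BD| ∈ [18, 26]
|AD| ∈ [9, 61]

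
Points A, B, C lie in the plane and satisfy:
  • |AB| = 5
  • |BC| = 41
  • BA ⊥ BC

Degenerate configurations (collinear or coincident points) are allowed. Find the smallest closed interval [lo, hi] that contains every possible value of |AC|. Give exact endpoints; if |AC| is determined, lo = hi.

|AB| ∈ {5}
|BC| ∈ {41}
|AC| ∈ {√(1706)}

|AC| = √(1706)  (≈ 41.3038)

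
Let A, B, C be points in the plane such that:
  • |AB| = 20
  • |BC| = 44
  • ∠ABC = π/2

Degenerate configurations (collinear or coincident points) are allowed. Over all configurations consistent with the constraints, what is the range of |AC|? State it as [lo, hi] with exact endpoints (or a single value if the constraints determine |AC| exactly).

|AB| ∈ {20}
|BC| ∈ {44}
|AC| ∈ {4·√(146)}

|AC| = 4·√(146)  (≈ 48.3322)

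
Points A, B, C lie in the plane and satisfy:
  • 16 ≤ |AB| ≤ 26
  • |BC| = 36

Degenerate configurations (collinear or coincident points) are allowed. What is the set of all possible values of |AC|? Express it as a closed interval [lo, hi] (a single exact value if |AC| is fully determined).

|AC| ∈ [10, 62]  (≈ [10.0000, 62.0000])

|AB| ∈ [16, 26]
|BC| ∈ {36}
|AC| ∈ [10, 62]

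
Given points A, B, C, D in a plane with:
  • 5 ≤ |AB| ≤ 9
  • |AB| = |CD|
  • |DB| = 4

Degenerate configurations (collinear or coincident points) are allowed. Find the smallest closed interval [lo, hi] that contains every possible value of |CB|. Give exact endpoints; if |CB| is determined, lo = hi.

|AB| ∈ [5, 9]
|BD| ∈ {4}
|CD| ∈ [5, 9]
|AD| ∈ [1, 13]
|BC| ∈ [1, 13]
|AC| ∈ [0, 22]

|CB| ∈ [1, 13]  (≈ [1.0000, 13.0000])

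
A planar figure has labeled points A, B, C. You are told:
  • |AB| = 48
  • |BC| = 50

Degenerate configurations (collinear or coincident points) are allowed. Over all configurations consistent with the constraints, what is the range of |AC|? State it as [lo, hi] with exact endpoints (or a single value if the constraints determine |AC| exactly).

|AB| ∈ {48}
|BC| ∈ {50}
|AC| ∈ [2, 98]

|AC| ∈ [2, 98]  (≈ [2.0000, 98.0000])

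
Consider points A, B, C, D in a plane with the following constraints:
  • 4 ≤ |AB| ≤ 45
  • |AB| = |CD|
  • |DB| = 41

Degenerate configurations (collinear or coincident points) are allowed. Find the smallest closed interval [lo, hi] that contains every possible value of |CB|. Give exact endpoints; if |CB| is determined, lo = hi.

|CB| ∈ [0, 86]  (≈ [0.0000, 86.0000])

|AB| ∈ [4, 45]
|BD| ∈ {41}
|CD| ∈ [4, 45]
|AD| ∈ [0, 86]
|BC| ∈ [0, 86]
|AC| ∈ [0, 131]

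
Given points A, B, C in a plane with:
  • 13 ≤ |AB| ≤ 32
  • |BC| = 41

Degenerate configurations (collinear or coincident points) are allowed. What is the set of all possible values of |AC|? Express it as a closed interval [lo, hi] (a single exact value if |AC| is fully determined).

|AB| ∈ [13, 32]
|BC| ∈ {41}
|AC| ∈ [9, 73]

|AC| ∈ [9, 73]  (≈ [9.0000, 73.0000])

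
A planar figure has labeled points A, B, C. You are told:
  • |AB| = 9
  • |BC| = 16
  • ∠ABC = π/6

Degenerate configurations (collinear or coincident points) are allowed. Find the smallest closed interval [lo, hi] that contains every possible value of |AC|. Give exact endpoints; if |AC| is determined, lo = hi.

|AB| ∈ {9}
|BC| ∈ {16}
|AC| ∈ {√(337 - 144·√(3))}

|AC| = √(337 - 144·√(3))  (≈ 9.3587)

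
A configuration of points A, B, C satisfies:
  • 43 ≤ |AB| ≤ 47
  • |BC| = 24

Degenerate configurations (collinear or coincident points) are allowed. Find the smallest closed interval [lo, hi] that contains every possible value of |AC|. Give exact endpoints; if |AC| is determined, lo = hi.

|AC| ∈ [19, 71]  (≈ [19.0000, 71.0000])

|AB| ∈ [43, 47]
|BC| ∈ {24}
|AC| ∈ [19, 71]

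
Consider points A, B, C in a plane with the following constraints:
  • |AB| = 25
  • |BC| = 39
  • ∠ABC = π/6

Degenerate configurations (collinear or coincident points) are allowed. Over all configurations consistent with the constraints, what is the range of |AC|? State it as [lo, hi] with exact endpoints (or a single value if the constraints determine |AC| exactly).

|AC| = √(2146 - 975·√(3))  (≈ 21.3834)

|AB| ∈ {25}
|BC| ∈ {39}
|AC| ∈ {√(2146 - 975·√(3))}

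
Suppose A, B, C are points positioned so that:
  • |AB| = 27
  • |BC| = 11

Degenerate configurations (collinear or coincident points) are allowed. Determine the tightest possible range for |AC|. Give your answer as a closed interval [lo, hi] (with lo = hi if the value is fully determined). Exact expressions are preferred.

|AB| ∈ {27}
|BC| ∈ {11}
|AC| ∈ [16, 38]

|AC| ∈ [16, 38]  (≈ [16.0000, 38.0000])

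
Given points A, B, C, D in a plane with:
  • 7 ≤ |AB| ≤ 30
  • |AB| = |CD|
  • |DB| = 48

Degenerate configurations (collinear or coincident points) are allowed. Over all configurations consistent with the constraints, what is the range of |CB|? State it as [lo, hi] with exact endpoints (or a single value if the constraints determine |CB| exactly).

|AB| ∈ [7, 30]
|BD| ∈ {48}
|CD| ∈ [7, 30]
|AD| ∈ [18, 78]
|BC| ∈ [18, 78]
|AC| ∈ [0, 108]

|CB| ∈ [18, 78]  (≈ [18.0000, 78.0000])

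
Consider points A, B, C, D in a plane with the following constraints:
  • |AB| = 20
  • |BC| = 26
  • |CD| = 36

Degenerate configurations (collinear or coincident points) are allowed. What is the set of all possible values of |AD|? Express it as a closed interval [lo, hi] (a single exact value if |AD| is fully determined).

|AB| ∈ {20}
|BC| ∈ {26}
|CD| ∈ {36}
|AC| ∈ [6, 46]
|BD| ∈ [10, 62]
|AD| ∈ [0, 82]

|AD| ∈ [0, 82]  (≈ [0.0000, 82.0000])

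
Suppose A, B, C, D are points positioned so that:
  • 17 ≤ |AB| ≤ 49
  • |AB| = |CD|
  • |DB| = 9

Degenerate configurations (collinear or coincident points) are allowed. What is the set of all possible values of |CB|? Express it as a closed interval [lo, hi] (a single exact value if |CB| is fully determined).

|AB| ∈ [17, 49]
|BD| ∈ {9}
|CD| ∈ [17, 49]
|AD| ∈ [8, 58]
|BC| ∈ [8, 58]
|AC| ∈ [0, 107]

|CB| ∈ [8, 58]  (≈ [8.0000, 58.0000])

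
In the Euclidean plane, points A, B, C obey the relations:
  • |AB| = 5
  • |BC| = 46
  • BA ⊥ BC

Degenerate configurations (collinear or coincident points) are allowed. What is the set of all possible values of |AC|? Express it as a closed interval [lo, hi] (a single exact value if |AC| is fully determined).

|AC| = √(2141)  (≈ 46.2709)

|AB| ∈ {5}
|BC| ∈ {46}
|AC| ∈ {√(2141)}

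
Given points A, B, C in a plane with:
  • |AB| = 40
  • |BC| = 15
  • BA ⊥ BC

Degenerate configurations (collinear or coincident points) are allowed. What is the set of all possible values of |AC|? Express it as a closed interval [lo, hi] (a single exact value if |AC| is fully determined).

|AC| = 5·√(73)  (≈ 42.7200)

|AB| ∈ {40}
|BC| ∈ {15}
|AC| ∈ {5·√(73)}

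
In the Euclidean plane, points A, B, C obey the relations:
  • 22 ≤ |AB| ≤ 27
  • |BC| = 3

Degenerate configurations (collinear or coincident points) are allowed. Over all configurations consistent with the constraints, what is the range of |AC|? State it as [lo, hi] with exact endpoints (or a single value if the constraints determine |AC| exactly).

|AC| ∈ [19, 30]  (≈ [19.0000, 30.0000])

|AB| ∈ [22, 27]
|BC| ∈ {3}
|AC| ∈ [19, 30]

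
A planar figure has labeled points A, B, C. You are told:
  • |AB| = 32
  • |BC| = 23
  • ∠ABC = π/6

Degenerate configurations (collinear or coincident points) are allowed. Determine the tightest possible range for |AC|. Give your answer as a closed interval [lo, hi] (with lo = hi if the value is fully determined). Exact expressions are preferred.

|AC| = √(1553 - 736·√(3))  (≈ 16.6796)

|AB| ∈ {32}
|BC| ∈ {23}
|AC| ∈ {√(1553 - 736·√(3))}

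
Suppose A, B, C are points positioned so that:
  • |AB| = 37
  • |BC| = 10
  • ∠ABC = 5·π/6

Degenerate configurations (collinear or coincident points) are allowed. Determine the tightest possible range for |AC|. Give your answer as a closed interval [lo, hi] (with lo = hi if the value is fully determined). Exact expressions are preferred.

|AB| ∈ {37}
|BC| ∈ {10}
|AC| ∈ {√(370·√(3) + 1469)}

|AC| = √(370·√(3) + 1469)  (≈ 45.9332)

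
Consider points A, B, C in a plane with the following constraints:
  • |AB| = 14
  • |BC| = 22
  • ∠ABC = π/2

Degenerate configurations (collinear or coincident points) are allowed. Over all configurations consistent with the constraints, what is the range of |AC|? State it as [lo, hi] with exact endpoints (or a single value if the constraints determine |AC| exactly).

|AC| = 2·√(170)  (≈ 26.0768)

|AB| ∈ {14}
|BC| ∈ {22}
|AC| ∈ {2·√(170)}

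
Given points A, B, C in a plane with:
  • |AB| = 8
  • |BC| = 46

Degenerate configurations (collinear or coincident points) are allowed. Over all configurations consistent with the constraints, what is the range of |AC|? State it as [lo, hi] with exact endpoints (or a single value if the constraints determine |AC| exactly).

|AC| ∈ [38, 54]  (≈ [38.0000, 54.0000])

|AB| ∈ {8}
|BC| ∈ {46}
|AC| ∈ [38, 54]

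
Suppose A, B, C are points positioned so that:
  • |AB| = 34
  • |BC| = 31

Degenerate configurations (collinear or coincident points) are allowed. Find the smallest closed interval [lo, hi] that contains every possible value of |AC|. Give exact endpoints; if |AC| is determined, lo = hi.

|AB| ∈ {34}
|BC| ∈ {31}
|AC| ∈ [3, 65]

|AC| ∈ [3, 65]  (≈ [3.0000, 65.0000])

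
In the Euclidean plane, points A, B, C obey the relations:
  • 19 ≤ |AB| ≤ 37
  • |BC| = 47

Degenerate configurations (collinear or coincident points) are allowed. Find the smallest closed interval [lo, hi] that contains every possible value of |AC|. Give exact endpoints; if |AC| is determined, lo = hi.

|AC| ∈ [10, 84]  (≈ [10.0000, 84.0000])

|AB| ∈ [19, 37]
|BC| ∈ {47}
|AC| ∈ [10, 84]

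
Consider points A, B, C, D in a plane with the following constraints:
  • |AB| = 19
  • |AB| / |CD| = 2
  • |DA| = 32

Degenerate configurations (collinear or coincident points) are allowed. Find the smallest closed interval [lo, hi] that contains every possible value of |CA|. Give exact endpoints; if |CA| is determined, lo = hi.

|AB| ∈ {19}
|AD| ∈ {32}
|CD| ∈ {19/2}
|BD| ∈ [13, 51]
|AC| ∈ [45/2, 83/2]
|BC| ∈ [7/2, 121/2]

|CA| ∈ [45/2, 83/2]  (≈ [22.5000, 41.5000])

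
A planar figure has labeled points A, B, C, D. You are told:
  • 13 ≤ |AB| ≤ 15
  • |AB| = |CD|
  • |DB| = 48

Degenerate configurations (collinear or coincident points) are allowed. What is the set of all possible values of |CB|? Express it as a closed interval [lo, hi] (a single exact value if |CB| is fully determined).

|CB| ∈ [33, 63]  (≈ [33.0000, 63.0000])

|AB| ∈ [13, 15]
|BD| ∈ {48}
|CD| ∈ [13, 15]
|AD| ∈ [33, 63]
|BC| ∈ [33, 63]
|AC| ∈ [18, 78]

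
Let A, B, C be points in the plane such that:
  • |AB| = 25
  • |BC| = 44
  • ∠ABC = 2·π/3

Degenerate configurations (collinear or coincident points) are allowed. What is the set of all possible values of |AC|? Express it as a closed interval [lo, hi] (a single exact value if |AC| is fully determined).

|AB| ∈ {25}
|BC| ∈ {44}
|AC| ∈ {√(3661)}

|AC| = √(3661)  (≈ 60.5062)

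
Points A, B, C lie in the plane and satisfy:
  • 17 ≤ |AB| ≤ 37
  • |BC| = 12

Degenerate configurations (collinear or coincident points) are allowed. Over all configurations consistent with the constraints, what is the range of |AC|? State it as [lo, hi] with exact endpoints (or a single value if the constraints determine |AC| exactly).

|AB| ∈ [17, 37]
|BC| ∈ {12}
|AC| ∈ [5, 49]

|AC| ∈ [5, 49]  (≈ [5.0000, 49.0000])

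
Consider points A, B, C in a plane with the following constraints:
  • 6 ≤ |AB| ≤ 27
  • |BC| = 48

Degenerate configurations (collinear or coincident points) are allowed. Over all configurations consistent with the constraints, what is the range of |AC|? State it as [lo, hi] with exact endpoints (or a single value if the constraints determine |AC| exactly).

|AC| ∈ [21, 75]  (≈ [21.0000, 75.0000])

|AB| ∈ [6, 27]
|BC| ∈ {48}
|AC| ∈ [21, 75]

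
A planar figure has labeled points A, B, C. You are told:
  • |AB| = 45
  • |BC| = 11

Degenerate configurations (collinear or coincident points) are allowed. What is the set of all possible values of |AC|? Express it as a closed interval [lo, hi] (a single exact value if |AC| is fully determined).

|AB| ∈ {45}
|BC| ∈ {11}
|AC| ∈ [34, 56]

|AC| ∈ [34, 56]  (≈ [34.0000, 56.0000])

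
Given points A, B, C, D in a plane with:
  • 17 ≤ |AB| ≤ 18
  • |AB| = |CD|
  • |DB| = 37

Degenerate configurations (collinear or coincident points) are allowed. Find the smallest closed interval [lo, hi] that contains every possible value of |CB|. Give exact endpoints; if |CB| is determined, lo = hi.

|AB| ∈ [17, 18]
|BD| ∈ {37}
|CD| ∈ [17, 18]
|AD| ∈ [19, 55]
|BC| ∈ [19, 55]
|AC| ∈ [1, 73]

|CB| ∈ [19, 55]  (≈ [19.0000, 55.0000])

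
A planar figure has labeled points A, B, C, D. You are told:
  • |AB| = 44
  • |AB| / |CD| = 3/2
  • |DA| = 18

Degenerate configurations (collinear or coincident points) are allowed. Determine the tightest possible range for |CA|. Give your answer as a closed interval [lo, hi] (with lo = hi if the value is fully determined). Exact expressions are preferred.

|AB| ∈ {44}
|AD| ∈ {18}
|CD| ∈ {88/3}
|BD| ∈ [26, 62]
|AC| ∈ [34/3, 142/3]
|BC| ∈ [0, 274/3]

|CA| ∈ [34/3, 142/3]  (≈ [11.3333, 47.3333])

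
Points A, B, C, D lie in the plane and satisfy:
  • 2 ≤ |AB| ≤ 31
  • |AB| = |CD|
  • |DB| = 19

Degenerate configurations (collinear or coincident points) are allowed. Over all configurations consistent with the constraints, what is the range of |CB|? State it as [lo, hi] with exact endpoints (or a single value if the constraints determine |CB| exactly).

|AB| ∈ [2, 31]
|BD| ∈ {19}
|CD| ∈ [2, 31]
|AD| ∈ [0, 50]
|BC| ∈ [0, 50]
|AC| ∈ [0, 81]

|CB| ∈ [0, 50]  (≈ [0.0000, 50.0000])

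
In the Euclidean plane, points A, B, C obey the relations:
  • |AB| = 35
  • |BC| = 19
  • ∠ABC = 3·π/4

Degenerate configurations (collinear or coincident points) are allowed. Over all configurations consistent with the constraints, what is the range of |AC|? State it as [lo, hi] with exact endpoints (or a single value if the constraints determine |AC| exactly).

|AC| = √(665·√(2) + 1586)  (≈ 50.2638)

|AB| ∈ {35}
|BC| ∈ {19}
|AC| ∈ {√(665·√(2) + 1586)}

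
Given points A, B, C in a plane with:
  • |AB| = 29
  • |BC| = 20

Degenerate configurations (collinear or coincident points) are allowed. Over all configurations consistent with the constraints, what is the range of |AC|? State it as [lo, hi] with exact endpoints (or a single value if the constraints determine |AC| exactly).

|AC| ∈ [9, 49]  (≈ [9.0000, 49.0000])

|AB| ∈ {29}
|BC| ∈ {20}
|AC| ∈ [9, 49]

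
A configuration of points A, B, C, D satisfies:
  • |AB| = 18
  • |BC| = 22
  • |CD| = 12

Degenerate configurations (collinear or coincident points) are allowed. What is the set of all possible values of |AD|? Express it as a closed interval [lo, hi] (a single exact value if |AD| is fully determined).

|AD| ∈ [0, 52]  (≈ [0.0000, 52.0000])

|AB| ∈ {18}
|BC| ∈ {22}
|CD| ∈ {12}
|AC| ∈ [4, 40]
|BD| ∈ [10, 34]
|AD| ∈ [0, 52]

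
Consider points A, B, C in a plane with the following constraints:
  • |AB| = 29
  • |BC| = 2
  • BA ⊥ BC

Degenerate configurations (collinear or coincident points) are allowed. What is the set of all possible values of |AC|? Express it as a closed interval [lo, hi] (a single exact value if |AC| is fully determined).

|AB| ∈ {29}
|BC| ∈ {2}
|AC| ∈ {13·√(5)}

|AC| = 13·√(5)  (≈ 29.0689)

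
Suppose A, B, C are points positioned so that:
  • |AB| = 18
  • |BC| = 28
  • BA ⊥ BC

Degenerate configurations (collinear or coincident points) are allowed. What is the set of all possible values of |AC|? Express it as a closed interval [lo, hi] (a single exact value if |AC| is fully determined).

|AB| ∈ {18}
|BC| ∈ {28}
|AC| ∈ {2·√(277)}

|AC| = 2·√(277)  (≈ 33.2866)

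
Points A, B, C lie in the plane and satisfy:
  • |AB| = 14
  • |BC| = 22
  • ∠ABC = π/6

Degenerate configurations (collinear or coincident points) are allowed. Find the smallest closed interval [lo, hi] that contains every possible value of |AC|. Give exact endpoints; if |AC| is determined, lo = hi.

|AC| = 2·√(170 - 77·√(3))  (≈ 12.1049)

|AB| ∈ {14}
|BC| ∈ {22}
|AC| ∈ {2·√(170 - 77·√(3))}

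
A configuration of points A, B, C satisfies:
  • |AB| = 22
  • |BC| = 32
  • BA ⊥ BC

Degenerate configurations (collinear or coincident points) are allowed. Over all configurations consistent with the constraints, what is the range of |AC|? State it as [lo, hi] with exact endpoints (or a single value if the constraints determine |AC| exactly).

|AC| = 2·√(377)  (≈ 38.8330)

|AB| ∈ {22}
|BC| ∈ {32}
|AC| ∈ {2·√(377)}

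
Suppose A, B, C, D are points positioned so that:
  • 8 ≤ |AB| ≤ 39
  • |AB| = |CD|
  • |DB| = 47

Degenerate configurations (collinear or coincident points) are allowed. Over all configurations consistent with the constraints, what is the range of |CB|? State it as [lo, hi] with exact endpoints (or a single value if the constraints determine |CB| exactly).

|AB| ∈ [8, 39]
|BD| ∈ {47}
|CD| ∈ [8, 39]
|AD| ∈ [8, 86]
|BC| ∈ [8, 86]
|AC| ∈ [0, 125]

|CB| ∈ [8, 86]  (≈ [8.0000, 86.0000])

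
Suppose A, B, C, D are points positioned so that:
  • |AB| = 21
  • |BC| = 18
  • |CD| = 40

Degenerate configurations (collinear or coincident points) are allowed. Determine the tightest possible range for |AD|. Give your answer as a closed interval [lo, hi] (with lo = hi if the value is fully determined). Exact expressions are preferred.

|AB| ∈ {21}
|BC| ∈ {18}
|CD| ∈ {40}
|AC| ∈ [3, 39]
|BD| ∈ [22, 58]
|AD| ∈ [1, 79]

|AD| ∈ [1, 79]  (≈ [1.0000, 79.0000])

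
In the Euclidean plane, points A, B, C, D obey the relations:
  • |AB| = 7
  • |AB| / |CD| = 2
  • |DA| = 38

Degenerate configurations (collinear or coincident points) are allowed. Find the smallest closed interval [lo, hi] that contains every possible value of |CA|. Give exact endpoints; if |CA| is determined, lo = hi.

|CA| ∈ [69/2, 83/2]  (≈ [34.5000, 41.5000])

|AB| ∈ {7}
|AD| ∈ {38}
|CD| ∈ {7/2}
|BD| ∈ [31, 45]
|AC| ∈ [69/2, 83/2]
|BC| ∈ [55/2, 97/2]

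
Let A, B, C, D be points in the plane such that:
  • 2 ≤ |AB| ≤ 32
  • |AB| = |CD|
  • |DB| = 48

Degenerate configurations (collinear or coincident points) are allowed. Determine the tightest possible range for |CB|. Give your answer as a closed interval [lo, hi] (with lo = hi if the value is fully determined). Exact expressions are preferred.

|AB| ∈ [2, 32]
|BD| ∈ {48}
|CD| ∈ [2, 32]
|AD| ∈ [16, 80]
|BC| ∈ [16, 80]
|AC| ∈ [0, 112]

|CB| ∈ [16, 80]  (≈ [16.0000, 80.0000])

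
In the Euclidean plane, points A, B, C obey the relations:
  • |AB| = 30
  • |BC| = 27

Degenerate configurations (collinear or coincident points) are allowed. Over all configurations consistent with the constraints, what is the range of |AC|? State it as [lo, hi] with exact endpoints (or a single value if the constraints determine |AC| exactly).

|AB| ∈ {30}
|BC| ∈ {27}
|AC| ∈ [3, 57]

|AC| ∈ [3, 57]  (≈ [3.0000, 57.0000])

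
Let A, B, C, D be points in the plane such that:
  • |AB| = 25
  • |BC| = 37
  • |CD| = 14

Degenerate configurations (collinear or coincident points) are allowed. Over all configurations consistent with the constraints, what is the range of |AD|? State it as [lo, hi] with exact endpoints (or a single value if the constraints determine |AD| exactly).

|AB| ∈ {25}
|BC| ∈ {37}
|CD| ∈ {14}
|AC| ∈ [12, 62]
|BD| ∈ [23, 51]
|AD| ∈ [0, 76]

|AD| ∈ [0, 76]  (≈ [0.0000, 76.0000])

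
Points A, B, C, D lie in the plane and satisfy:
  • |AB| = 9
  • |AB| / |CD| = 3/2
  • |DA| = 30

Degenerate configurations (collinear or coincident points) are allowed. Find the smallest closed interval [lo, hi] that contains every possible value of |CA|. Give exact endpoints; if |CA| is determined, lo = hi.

|CA| ∈ [24, 36]  (≈ [24.0000, 36.0000])

|AB| ∈ {9}
|AD| ∈ {30}
|CD| ∈ {6}
|BD| ∈ [21, 39]
|AC| ∈ [24, 36]
|BC| ∈ [15, 45]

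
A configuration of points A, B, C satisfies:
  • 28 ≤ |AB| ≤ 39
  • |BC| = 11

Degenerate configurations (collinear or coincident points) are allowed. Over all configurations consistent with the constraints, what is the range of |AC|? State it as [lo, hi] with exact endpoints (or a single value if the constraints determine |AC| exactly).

|AB| ∈ [28, 39]
|BC| ∈ {11}
|AC| ∈ [17, 50]

|AC| ∈ [17, 50]  (≈ [17.0000, 50.0000])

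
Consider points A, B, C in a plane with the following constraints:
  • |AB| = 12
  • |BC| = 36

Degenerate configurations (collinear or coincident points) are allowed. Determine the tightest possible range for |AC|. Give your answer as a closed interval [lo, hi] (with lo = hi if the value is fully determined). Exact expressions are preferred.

|AB| ∈ {12}
|BC| ∈ {36}
|AC| ∈ [24, 48]

|AC| ∈ [24, 48]  (≈ [24.0000, 48.0000])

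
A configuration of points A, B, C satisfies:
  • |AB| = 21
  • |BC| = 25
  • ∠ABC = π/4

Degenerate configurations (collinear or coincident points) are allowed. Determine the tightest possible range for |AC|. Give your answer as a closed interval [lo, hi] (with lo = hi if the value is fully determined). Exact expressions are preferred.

|AB| ∈ {21}
|BC| ∈ {25}
|AC| ∈ {√(1066 - 525·√(2))}

|AC| = √(1066 - 525·√(2))  (≈ 17.9872)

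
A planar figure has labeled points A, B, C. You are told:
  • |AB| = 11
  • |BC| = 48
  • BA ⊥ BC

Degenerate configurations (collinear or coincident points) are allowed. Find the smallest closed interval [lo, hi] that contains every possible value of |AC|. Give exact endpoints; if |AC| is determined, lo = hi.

|AB| ∈ {11}
|BC| ∈ {48}
|AC| ∈ {5·√(97)}

|AC| = 5·√(97)  (≈ 49.2443)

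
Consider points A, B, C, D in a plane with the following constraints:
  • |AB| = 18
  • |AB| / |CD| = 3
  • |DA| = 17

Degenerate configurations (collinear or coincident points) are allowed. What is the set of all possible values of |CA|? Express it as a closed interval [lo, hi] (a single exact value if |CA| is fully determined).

|AB| ∈ {18}
|AD| ∈ {17}
|CD| ∈ {6}
|BD| ∈ [1, 35]
|AC| ∈ [11, 23]
|BC| ∈ [0, 41]

|CA| ∈ [11, 23]  (≈ [11.0000, 23.0000])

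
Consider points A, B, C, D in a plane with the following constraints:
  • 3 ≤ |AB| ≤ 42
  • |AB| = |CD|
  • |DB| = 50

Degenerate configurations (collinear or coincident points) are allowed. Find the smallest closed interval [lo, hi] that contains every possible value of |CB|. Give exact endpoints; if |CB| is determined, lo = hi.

|CB| ∈ [8, 92]  (≈ [8.0000, 92.0000])

|AB| ∈ [3, 42]
|BD| ∈ {50}
|CD| ∈ [3, 42]
|AD| ∈ [8, 92]
|BC| ∈ [8, 92]
|AC| ∈ [0, 134]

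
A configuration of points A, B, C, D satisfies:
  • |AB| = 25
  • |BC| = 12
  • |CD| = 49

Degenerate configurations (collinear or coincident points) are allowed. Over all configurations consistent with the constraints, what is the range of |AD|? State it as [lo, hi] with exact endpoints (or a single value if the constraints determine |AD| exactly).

|AD| ∈ [12, 86]  (≈ [12.0000, 86.0000])

|AB| ∈ {25}
|BC| ∈ {12}
|CD| ∈ {49}
|AC| ∈ [13, 37]
|BD| ∈ [37, 61]
|AD| ∈ [12, 86]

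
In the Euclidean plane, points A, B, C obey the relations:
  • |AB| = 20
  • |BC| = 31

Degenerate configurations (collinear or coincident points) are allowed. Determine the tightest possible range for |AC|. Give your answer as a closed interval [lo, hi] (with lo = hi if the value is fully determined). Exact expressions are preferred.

|AC| ∈ [11, 51]  (≈ [11.0000, 51.0000])

|AB| ∈ {20}
|BC| ∈ {31}
|AC| ∈ [11, 51]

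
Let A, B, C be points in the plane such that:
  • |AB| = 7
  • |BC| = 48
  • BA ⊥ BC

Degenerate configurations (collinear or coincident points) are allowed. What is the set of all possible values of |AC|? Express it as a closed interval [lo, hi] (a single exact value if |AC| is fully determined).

|AC| = √(2353)  (≈ 48.5077)

|AB| ∈ {7}
|BC| ∈ {48}
|AC| ∈ {√(2353)}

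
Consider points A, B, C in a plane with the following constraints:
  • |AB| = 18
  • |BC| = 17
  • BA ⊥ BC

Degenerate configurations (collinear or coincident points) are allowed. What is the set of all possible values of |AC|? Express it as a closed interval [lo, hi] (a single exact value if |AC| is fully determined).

|AB| ∈ {18}
|BC| ∈ {17}
|AC| ∈ {√(613)}

|AC| = √(613)  (≈ 24.7588)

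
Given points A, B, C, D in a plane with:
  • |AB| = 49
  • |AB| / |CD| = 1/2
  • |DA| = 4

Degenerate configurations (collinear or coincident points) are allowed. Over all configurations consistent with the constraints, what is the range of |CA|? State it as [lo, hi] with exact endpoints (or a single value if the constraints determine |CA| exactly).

|AB| ∈ {49}
|AD| ∈ {4}
|CD| ∈ {98}
|BD| ∈ [45, 53]
|AC| ∈ [94, 102]
|BC| ∈ [45, 151]

|CA| ∈ [94, 102]  (≈ [94.0000, 102.0000])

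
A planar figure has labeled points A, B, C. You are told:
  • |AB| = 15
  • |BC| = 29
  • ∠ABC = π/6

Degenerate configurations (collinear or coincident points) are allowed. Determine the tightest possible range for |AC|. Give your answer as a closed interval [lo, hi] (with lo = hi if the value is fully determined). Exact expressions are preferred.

|AC| = √(1066 - 435·√(3))  (≈ 17.6793)

|AB| ∈ {15}
|BC| ∈ {29}
|AC| ∈ {√(1066 - 435·√(3))}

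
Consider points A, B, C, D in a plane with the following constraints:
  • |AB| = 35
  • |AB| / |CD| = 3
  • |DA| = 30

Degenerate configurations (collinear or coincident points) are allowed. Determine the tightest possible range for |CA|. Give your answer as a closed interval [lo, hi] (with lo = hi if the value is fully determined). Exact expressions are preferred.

|CA| ∈ [55/3, 125/3]  (≈ [18.3333, 41.6667])

|AB| ∈ {35}
|AD| ∈ {30}
|CD| ∈ {35/3}
|BD| ∈ [5, 65]
|AC| ∈ [55/3, 125/3]
|BC| ∈ [0, 230/3]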